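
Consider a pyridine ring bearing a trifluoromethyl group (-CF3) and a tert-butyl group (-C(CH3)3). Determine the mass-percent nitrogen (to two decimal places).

Atom tally by fragment:
  pyridine ring core → C:5 H:5 N:1
  (− 2 ring H displaced by substituents)
  + CF3 → C:1 F:3
  + C(CH3)3 → C:4 H:9
Element totals:
  C: 10
  H: 12
  F: 3
  N: 1
Molecular formula: C10H12F3N.
Molar mass = 203.207 g/mol.
Mass from N: 1 × 14.007 = 14.007 g/mol.
%N = 14.007 / 203.207 × 100 = 6.89%.

6.89%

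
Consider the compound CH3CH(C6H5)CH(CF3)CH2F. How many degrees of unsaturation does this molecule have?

4

Element totals:
  C: 11
  H: 12
  F: 4
Molecular formula: C11H12F4.
DoU = (2C + 2 + N − H − X) / 2 = (2·11 + 2 + 0 − 12 − 4) / 2 = 4.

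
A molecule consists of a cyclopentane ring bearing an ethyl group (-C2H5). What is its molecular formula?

Atom tally by fragment:
  cyclopentane ring core → C:5 H:10
  (− 1 ring H displaced by substituents)
  + C2H5 → C:2 H:5
Element totals:
  C: 7
  H: 14

C7H14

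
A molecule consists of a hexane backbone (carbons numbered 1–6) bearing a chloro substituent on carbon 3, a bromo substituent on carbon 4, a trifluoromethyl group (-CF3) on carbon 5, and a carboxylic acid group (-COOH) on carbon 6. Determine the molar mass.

311.52 g/mol

Atom tally by fragment:
  CH3 → C:1 H:3
  CH2 → C:1 H:2
  CH(Cl) → C:1 H:1 Cl:1
  CH(Br) → C:1 H:1 Br:1
  CH(CF3) → C:2 H:1 F:3
  CH2COOH → C:2 H:3 O:2
Element totals:
  C: 8
  H: 11
  Br: 1
  Cl: 1
  F: 3
  O: 2
Molecular formula: C8H11BrClF3O2.
  M = 8(12.011) + 11(1.008) + 79.904 + 35.45 + 3(18.998) + 2(15.999)
    = 96.088 + 11.088 + 79.904 + 35.450 + 56.994 + 31.998 = 311.522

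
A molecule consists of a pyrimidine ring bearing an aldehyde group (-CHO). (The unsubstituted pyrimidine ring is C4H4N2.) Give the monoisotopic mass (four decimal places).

108.0324

Atom tally by fragment:
  pyrimidine ring core → C:4 H:4 N:2
  (− 1 ring H displaced by substituents)
  + CHO → C:1 H:1 O:1
Element totals:
  C: 5
  H: 4
  N: 2
  O: 1
Molecular formula: C5H4N2O.
  M = 5(12.0) + 4(1.007825) + 2(14.003074) + 15.994915
    = 60.000000 + 4.031300 + 28.006148 + 15.994915 = 108.032363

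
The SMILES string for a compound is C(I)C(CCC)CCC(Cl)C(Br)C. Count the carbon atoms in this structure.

Atom tally by fragment:
  ICH2 → C:1 H:2 I:1
  CH(CH2CH2CH3) → C:4 H:8
  CH2 → C:1 H:2
  CH2 → C:1 H:2
  CH(Cl) → C:1 H:1 Cl:1
  CH(Br) → C:1 H:1 Br:1
  CH3 → C:1 H:3
Element totals:
  C: 10
  H: 19
  Br: 1
  Cl: 1
  I: 1

10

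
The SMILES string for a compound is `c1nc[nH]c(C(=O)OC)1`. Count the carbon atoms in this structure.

5

Atom tally by fragment:
  imidazole ring core → C:3 H:4 N:2
  (− 1 ring H displaced by substituents)
  + COOCH3 → C:2 H:3 O:2
Element totals:
  C: 5
  H: 6
  N: 2
  O: 2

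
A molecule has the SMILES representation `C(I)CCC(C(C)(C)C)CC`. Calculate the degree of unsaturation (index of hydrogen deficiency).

Atom tally by fragment:
  ICH2 → C:1 H:2 I:1
  CH2 → C:1 H:2
  CH2 → C:1 H:2
  CH(C(CH3)3) → C:5 H:10
  CH2 → C:1 H:2
  CH3 → C:1 H:3
Element totals:
  C: 10
  H: 21
  I: 1
Molecular formula: C10H21I.
DoU = (2C + 2 + N − H − X) / 2 = (2·10 + 2 + 0 − 21 − 1) / 2 = 0.

0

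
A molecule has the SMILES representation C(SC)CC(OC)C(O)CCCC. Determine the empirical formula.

Atom tally by fragment:
  CH3SCH2 → C:2 H:5 S:1
  CH2 → C:1 H:2
  CH(OCH3) → C:2 H:4 O:1
  CH(OH) → C:1 H:2 O:1
  CH2 → C:1 H:2
  CH2 → C:1 H:2
  CH2 → C:1 H:2
  CH3 → C:1 H:3
Element totals:
  C: 10
  H: 22
  O: 2
  S: 1
Molecular formula: C10H22O2S.
gcd of subscripts (10, 22, 2, 1) = 1, so the empirical formula equals the molecular formula.

C10H22O2S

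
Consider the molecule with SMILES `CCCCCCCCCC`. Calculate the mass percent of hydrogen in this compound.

Atom tally by fragment:
  CH3 → C:1 H:3
  CH2 → C:1 H:2
  CH2 → C:1 H:2
  CH2 → C:1 H:2
  CH2 → C:1 H:2
  CH2 → C:1 H:2
  CH2 → C:1 H:2
  CH2 → C:1 H:2
  CH2 → C:1 H:2
  CH3 → C:1 H:3
Element totals:
  C: 10
  H: 22
Molecular formula: C10H22.
Molar mass = 142.286 g/mol.
Mass from H: 22 × 1.008 = 22.176 g/mol.
%H = 22.176 / 142.286 × 100 = 15.59%.

15.59%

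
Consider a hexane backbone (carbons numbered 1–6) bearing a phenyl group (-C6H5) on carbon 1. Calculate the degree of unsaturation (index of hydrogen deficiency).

Atom tally by fragment:
  C6H5CH2 → C:7 H:7
  CH2 → C:1 H:2
  CH2 → C:1 H:2
  CH2 → C:1 H:2
  CH2 → C:1 H:2
  CH3 → C:1 H:3
Element totals:
  C: 12
  H: 18
Molecular formula: C12H18.
DoU = (2C + 2 + N − H − X) / 2 = (2·12 + 2 + 0 − 18 − 0) / 2 = 4.

4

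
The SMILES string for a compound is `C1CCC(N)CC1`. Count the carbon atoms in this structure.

6

Atom tally by fragment:
  cyclohexane ring core → C:6 H:12
  (− 1 ring H displaced by substituents)
  + NH2 → N:1 H:2
Element totals:
  C: 6
  H: 13
  N: 1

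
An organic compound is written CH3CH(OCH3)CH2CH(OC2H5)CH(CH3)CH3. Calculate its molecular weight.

174.28 g/mol

Element totals:
  C: 10
  H: 22
  O: 2
Molecular formula: C10H22O2.
  M = 10(12.011) + 22(1.008) + 2(15.999)
    = 120.110 + 22.176 + 31.998 = 174.284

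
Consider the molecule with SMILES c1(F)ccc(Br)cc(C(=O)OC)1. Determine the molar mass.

Atom tally by fragment:
  benzene ring core → C:6 H:6
  (− 3 ring H displaced by substituents)
  + F → F:1
  + Br → Br:1
  + COOCH3 → C:2 H:3 O:2
Element totals:
  C: 8
  H: 6
  Br: 1
  F: 1
  O: 2
Molecular formula: C8H6BrFO2.
  M = 8(12.011) + 6(1.008) + 79.904 + 18.998 + 2(15.999)
    = 96.088 + 6.048 + 79.904 + 18.998 + 31.998 = 233.036

233.04 g/mol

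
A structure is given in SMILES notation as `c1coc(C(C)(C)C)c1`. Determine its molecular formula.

Atom tally by fragment:
  furan ring core → C:4 H:4 O:1
  (− 1 ring H displaced by substituents)
  + C(CH3)3 → C:4 H:9
Element totals:
  C: 8
  H: 12
  O: 1

C8H12O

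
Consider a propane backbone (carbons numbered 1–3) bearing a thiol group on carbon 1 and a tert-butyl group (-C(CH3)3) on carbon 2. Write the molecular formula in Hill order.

Atom tally by fragment:
  HSCH2 → C:1 H:3 S:1
  CH(C(CH3)3) → C:5 H:10
  CH3 → C:1 H:3
Element totals:
  C: 7
  H: 16
  S: 1

C7H16S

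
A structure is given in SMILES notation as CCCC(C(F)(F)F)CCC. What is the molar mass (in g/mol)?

168.20 g/mol

Atom tally by fragment:
  CH3 → C:1 H:3
  CH2 → C:1 H:2
  CH2 → C:1 H:2
  CH(CF3) → C:2 H:1 F:3
  CH2 → C:1 H:2
  CH2 → C:1 H:2
  CH3 → C:1 H:3
Element totals:
  C: 8
  H: 15
  F: 3
Molecular formula: C8H15F3.
  M = 8(12.011) + 15(1.008) + 3(18.998)
    = 96.088 + 15.120 + 56.994 = 168.202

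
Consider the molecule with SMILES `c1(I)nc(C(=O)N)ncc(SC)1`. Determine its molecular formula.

C6H6IN3OS

Atom tally by fragment:
  pyrimidine ring core → C:4 H:4 N:2
  (− 3 ring H displaced by substituents)
  + I → I:1
  + CONH2 → C:1 H:2 O:1 N:1
  + SCH3 → C:1 H:3 S:1
Element totals:
  C: 6
  H: 6
  I: 1
  N: 3
  O: 1
  S: 1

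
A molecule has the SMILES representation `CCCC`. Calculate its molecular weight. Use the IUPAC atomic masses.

Atom tally by fragment:
  CH3 → C:1 H:3
  CH2 → C:1 H:2
  CH2 → C:1 H:2
  CH3 → C:1 H:3
Element totals:
  C: 4
  H: 10
Molecular formula: C4H10.
  M = 4(12.011) + 10(1.008)
    = 48.044 + 10.080 = 58.124

58.12 g/mol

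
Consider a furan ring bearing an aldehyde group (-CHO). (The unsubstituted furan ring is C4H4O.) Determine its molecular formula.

C5H4O2

Atom tally by fragment:
  furan ring core → C:4 H:4 O:1
  (− 1 ring H displaced by substituents)
  + CHO → C:1 H:1 O:1
Element totals:
  C: 5
  H: 4
  O: 2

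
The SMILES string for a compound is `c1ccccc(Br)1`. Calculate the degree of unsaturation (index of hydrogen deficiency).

4

Atom tally by fragment:
  benzene ring core → C:6 H:6
  (− 1 ring H displaced by substituents)
  + Br → Br:1
Element totals:
  C: 6
  H: 5
  Br: 1
Molecular formula: C6H5Br.
DoU = (2C + 2 + N − H − X) / 2 = (2·6 + 2 + 0 − 5 − 1) / 2 = 4.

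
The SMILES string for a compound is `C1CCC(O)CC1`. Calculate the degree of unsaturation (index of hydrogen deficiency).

Atom tally by fragment:
  cyclohexane ring core → C:6 H:12
  (− 1 ring H displaced by substituents)
  + OH → O:1 H:1
Element totals:
  C: 6
  H: 12
  O: 1
Molecular formula: C6H12O.
DoU = (2C + 2 + N − H − X) / 2 = (2·6 + 2 + 0 − 12 − 0) / 2 = 1.

1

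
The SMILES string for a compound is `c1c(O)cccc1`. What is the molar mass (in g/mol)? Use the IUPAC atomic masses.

Atom tally by fragment:
  benzene ring core → C:6 H:6
  (− 1 ring H displaced by substituents)
  + OH → O:1 H:1
Element totals:
  C: 6
  H: 6
  O: 1
Molecular formula: C6H6O.
  M = 6(12.011) + 6(1.008) + 15.999
    = 72.066 + 6.048 + 15.999 = 94.113

94.11 g/mol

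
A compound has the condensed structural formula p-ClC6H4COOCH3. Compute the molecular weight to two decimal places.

170.59 g/mol

Atom tally by fragment:
  benzene ring core → C:6 H:6
  (− 2 ring H displaced by substituents)
  + Cl → Cl:1
  + COOCH3 → C:2 H:3 O:2
Element totals:
  C: 8
  H: 7
  Cl: 1
  O: 2
Molecular formula: C8H7ClO2.
  M = 8(12.011) + 7(1.008) + 35.45 + 2(15.999)
    = 96.088 + 7.056 + 35.450 + 31.998 = 170.592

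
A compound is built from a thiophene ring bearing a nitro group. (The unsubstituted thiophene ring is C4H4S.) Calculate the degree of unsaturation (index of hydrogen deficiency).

4

Atom tally by fragment:
  thiophene ring core → C:4 H:4 S:1
  (− 1 ring H displaced by substituents)
  + NO2 → N:1 O:2
Element totals:
  C: 4
  H: 3
  N: 1
  O: 2
  S: 1
Molecular formula: C4H3NO2S.
DoU = (2C + 2 + N − H − X) / 2 = (2·4 + 2 + 1 − 3 − 0) / 2 = 4.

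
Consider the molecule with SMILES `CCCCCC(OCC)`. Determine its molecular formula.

Atom tally by fragment:
  CH3 → C:1 H:3
  CH2 → C:1 H:2
  CH2 → C:1 H:2
  CH2 → C:1 H:2
  CH2 → C:1 H:2
  CH2OC2H5 → C:3 H:7 O:1
Element totals:
  C: 8
  H: 18
  O: 1

C8H18O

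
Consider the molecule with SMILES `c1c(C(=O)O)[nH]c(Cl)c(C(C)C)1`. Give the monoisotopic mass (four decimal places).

187.0400

Atom tally by fragment:
  pyrrole ring core → C:4 H:5 N:1
  (− 3 ring H displaced by substituents)
  + COOH → C:1 H:1 O:2
  + Cl → Cl:1
  + CH(CH3)2 → C:3 H:7
Element totals:
  C: 8
  H: 10
  Cl: 1
  N: 1
  O: 2
Molecular formula: C8H10ClNO2.
  M = 8(12.0) + 10(1.007825) + 34.968853 + 14.003074 + 2(15.994915)
    = 96.000000 + 10.078250 + 34.968853 + 14.003074 + 31.989830 = 187.040007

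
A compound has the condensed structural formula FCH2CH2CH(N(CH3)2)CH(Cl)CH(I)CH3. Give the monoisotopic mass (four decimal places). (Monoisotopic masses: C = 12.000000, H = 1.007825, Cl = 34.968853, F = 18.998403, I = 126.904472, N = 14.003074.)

307.0000

Atom tally by fragment:
  FCH2 → C:1 H:2 F:1
  CH2 → C:1 H:2
  CH(N(CH3)2) → C:3 H:7 N:1
  CH(Cl) → C:1 H:1 Cl:1
  CH(I) → C:1 H:1 I:1
  CH3 → C:1 H:3
Element totals:
  C: 8
  H: 16
  Cl: 1
  F: 1
  I: 1
  N: 1
Molecular formula: C8H16ClFIN.
  M = 8(12.0) + 16(1.007825) + 34.968853 + 18.998403 + 126.904472 + 14.003074
    = 96.000000 + 16.125200 + 34.968853 + 18.998403 + 126.904472 + 14.003074 = 307.000002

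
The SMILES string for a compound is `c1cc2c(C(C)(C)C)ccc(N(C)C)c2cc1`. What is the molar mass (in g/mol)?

Atom tally by fragment:
  naphthalene ring system core → C:10 H:8
  (− 2 ring H displaced by substituents)
  + C(CH3)3 → C:4 H:9
  + N(CH3)2 → N:1 C:2 H:6
Element totals:
  C: 16
  H: 21
  N: 1
Molecular formula: C16H21N.
  M = 16(12.011) + 21(1.008) + 14.007
    = 192.176 + 21.168 + 14.007 = 227.351

227.35 g/mol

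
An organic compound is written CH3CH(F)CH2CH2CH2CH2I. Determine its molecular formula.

Atom tally by fragment:
  CH3 → C:1 H:3
  CH(F) → C:1 H:1 F:1
  CH2 → C:1 H:2
  CH2 → C:1 H:2
  CH2 → C:1 H:2
  CH2I → C:1 H:2 I:1
Element totals:
  C: 6
  H: 12
  F: 1
  I: 1

C6H12FI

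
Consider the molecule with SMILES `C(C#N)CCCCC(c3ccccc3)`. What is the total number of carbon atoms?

13

Atom tally by fragment:
  NCCH2 → C:2 H:2 N:1
  CH2 → C:1 H:2
  CH2 → C:1 H:2
  CH2 → C:1 H:2
  CH2 → C:1 H:2
  CH2C6H5 → C:7 H:7
Element totals:
  C: 13
  H: 17
  N: 1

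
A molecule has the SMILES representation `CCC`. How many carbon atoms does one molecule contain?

Atom tally by fragment:
  CH3 → C:1 H:3
  CH2 → C:1 H:2
  CH3 → C:1 H:3
Element totals:
  C: 3
  H: 8

3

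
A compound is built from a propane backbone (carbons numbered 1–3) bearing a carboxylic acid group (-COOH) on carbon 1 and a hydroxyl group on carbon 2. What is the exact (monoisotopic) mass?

104.0473

Atom tally by fragment:
  HOOCCH2 → C:2 H:3 O:2
  CH(OH) → C:1 H:2 O:1
  CH3 → C:1 H:3
Element totals:
  C: 4
  H: 8
  O: 3
Molecular formula: C4H8O3.
  M = 4(12.0) + 8(1.007825) + 3(15.994915)
    = 48.000000 + 8.062600 + 47.984745 = 104.047345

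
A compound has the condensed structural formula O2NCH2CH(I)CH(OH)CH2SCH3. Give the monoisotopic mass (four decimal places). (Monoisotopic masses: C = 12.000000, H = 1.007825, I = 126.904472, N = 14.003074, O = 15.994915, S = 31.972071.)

290.9426

Element totals:
  C: 5
  H: 10
  I: 1
  N: 1
  O: 3
  S: 1
Molecular formula: C5H10INO3S.
  M = 5(12.0) + 10(1.007825) + 126.904472 + 14.003074 + 3(15.994915) + 31.972071
    = 60.000000 + 10.078250 + 126.904472 + 14.003074 + 47.984745 + 31.972071 = 290.942612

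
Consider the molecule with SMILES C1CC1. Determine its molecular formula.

Atom tally by fragment:
  cyclopropane ring core → C:3 H:6
Element totals:
  C: 3
  H: 6

C3H6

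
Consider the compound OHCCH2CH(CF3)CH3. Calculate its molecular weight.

Atom tally by fragment:
  OHCCH2 → C:2 H:3 O:1
  CH(CF3) → C:2 H:1 F:3
  CH3 → C:1 H:3
Element totals:
  C: 5
  H: 7
  F: 3
  O: 1
Molecular formula: C5H7F3O.
  M = 5(12.011) + 7(1.008) + 3(18.998) + 15.999
    = 60.055 + 7.056 + 56.994 + 15.999 = 140.104

140.10 g/mol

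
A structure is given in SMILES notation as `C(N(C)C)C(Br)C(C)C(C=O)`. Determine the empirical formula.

C8H16BrNO

Atom tally by fragment:
  (CH3)2NCH2 → C:3 H:8 N:1
  CH(Br) → C:1 H:1 Br:1
  CH(CH3) → C:2 H:4
  CH2CHO → C:2 H:3 O:1
Element totals:
  C: 8
  H: 16
  Br: 1
  N: 1
  O: 1
Molecular formula: C8H16BrNO.
gcd of subscripts (1, 8, 16, 1, 1) = 1, so the empirical formula equals the molecular formula.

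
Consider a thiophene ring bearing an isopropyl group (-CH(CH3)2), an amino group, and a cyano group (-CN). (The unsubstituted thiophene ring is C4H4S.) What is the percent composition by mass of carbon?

Atom tally by fragment:
  thiophene ring core → C:4 H:4 S:1
  (− 3 ring H displaced by substituents)
  + CH(CH3)2 → C:3 H:7
  + NH2 → N:1 H:2
  + CN → C:1 N:1
Element totals:
  C: 8
  H: 10
  N: 2
  S: 1
Molecular formula: C8H10N2S.
Molar mass = 166.242 g/mol.
Mass from C: 8 × 12.011 = 96.088 g/mol.
%C = 96.088 / 166.242 × 100 = 57.80%.

57.80%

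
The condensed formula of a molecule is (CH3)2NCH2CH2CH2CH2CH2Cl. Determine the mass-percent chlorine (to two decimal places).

23.69%

Element totals:
  C: 7
  H: 16
  Cl: 1
  N: 1
Molecular formula: C7H16ClN.
Molar mass = 149.662 g/mol.
Mass from Cl: 1 × 35.45 = 35.450 g/mol.
%Cl = 35.450 / 149.662 × 100 = 23.69%.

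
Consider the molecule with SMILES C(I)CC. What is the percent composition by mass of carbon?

21.20%

Atom tally by fragment:
  ICH2 → C:1 H:2 I:1
  CH2 → C:1 H:2
  CH3 → C:1 H:3
Element totals:
  C: 3
  H: 7
  I: 1
Molecular formula: C3H7I.
Molar mass = 169.993 g/mol.
Mass from C: 3 × 12.011 = 36.033 g/mol.
%C = 36.033 / 169.993 × 100 = 21.20%.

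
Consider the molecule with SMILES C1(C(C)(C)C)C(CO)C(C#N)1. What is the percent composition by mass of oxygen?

10.44%

Atom tally by fragment:
  cyclopropane ring core → C:3 H:6
  (− 3 ring H displaced by substituents)
  + C(CH3)3 → C:4 H:9
  + CH2OH → C:1 H:3 O:1
  + CN → C:1 N:1
Element totals:
  C: 9
  H: 15
  N: 1
  O: 1
Molecular formula: C9H15NO.
Molar mass = 153.225 g/mol.
Mass from O: 1 × 15.999 = 15.999 g/mol.
%O = 15.999 / 153.225 × 100 = 10.44%.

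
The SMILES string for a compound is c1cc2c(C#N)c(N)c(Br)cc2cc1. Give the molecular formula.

Atom tally by fragment:
  naphthalene ring system core → C:10 H:8
  (− 3 ring H displaced by substituents)
  + CN → C:1 N:1
  + NH2 → N:1 H:2
  + Br → Br:1
Element totals:
  C: 11
  H: 7
  Br: 1
  N: 2

C11H7BrN2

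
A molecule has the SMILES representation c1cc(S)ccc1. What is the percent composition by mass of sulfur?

Atom tally by fragment:
  benzene ring core → C:6 H:6
  (− 1 ring H displaced by substituents)
  + SH → S:1 H:1
Element totals:
  C: 6
  H: 6
  S: 1
Molecular formula: C6H6S.
Molar mass = 110.174 g/mol.
Mass from S: 1 × 32.06 = 32.060 g/mol.
%S = 32.060 / 110.174 × 100 = 29.10%.

29.10%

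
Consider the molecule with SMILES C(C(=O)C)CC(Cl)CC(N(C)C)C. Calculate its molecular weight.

Atom tally by fragment:
  CH3COCH2 → C:3 H:5 O:1
  CH2 → C:1 H:2
  CH(Cl) → C:1 H:1 Cl:1
  CH2 → C:1 H:2
  CH(N(CH3)2) → C:3 H:7 N:1
  CH3 → C:1 H:3
Element totals:
  C: 10
  H: 20
  Cl: 1
  N: 1
  O: 1
Molecular formula: C10H20ClNO.
  M = 10(12.011) + 20(1.008) + 35.45 + 14.007 + 15.999
    = 120.110 + 20.160 + 35.450 + 14.007 + 15.999 = 205.726

205.73 g/mol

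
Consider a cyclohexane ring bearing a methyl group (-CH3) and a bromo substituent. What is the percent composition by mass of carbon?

Atom tally by fragment:
  cyclohexane ring core → C:6 H:12
  (− 2 ring H displaced by substituents)
  + CH3 → C:1 H:3
  + Br → Br:1
Element totals:
  C: 7
  H: 13
  Br: 1
Molecular formula: C7H13Br.
Molar mass = 177.085 g/mol.
Mass from C: 7 × 12.011 = 84.077 g/mol.
%C = 84.077 / 177.085 × 100 = 47.48%.

47.48%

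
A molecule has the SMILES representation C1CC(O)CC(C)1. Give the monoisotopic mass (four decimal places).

100.0888

Atom tally by fragment:
  cyclopentane ring core → C:5 H:10
  (− 2 ring H displaced by substituents)
  + OH → O:1 H:1
  + CH3 → C:1 H:3
Element totals:
  C: 6
  H: 12
  O: 1
Molecular formula: C6H12O.
  M = 6(12.0) + 12(1.007825) + 15.994915
    = 72.000000 + 12.093900 + 15.994915 = 100.088815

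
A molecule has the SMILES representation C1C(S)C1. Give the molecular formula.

C3H6S

Atom tally by fragment:
  cyclopropane ring core → C:3 H:6
  (− 1 ring H displaced by substituents)
  + SH → S:1 H:1
Element totals:
  C: 3
  H: 6
  S: 1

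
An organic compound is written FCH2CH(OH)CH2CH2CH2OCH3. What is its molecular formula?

C6H13FO2

Element totals:
  C: 6
  H: 13
  F: 1
  O: 2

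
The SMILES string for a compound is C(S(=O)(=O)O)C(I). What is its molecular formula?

Atom tally by fragment:
  HO3SCH2 → C:1 H:3 S:1 O:3
  CH2I → C:1 H:2 I:1
Element totals:
  C: 2
  H: 5
  I: 1
  O: 3
  S: 1

C2H5IO3S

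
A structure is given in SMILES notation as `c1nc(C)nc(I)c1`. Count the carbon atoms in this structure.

Atom tally by fragment:
  pyrimidine ring core → C:4 H:4 N:2
  (− 2 ring H displaced by substituents)
  + CH3 → C:1 H:3
  + I → I:1
Element totals:
  C: 5
  H: 5
  I: 1
  N: 2

5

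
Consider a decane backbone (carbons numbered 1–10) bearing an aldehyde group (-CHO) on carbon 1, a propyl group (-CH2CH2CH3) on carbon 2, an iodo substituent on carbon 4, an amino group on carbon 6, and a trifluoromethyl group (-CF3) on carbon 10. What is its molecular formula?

C15H27F3INO

Atom tally by fragment:
  OHCCH2 → C:2 H:3 O:1
  CH(CH2CH2CH3) → C:4 H:8
  CH2 → C:1 H:2
  CH(I) → C:1 H:1 I:1
  CH2 → C:1 H:2
  CH(NH2) → C:1 H:3 N:1
  CH2 → C:1 H:2
  CH2 → C:1 H:2
  CH2 → C:1 H:2
  CH2CF3 → C:2 H:2 F:3
Element totals:
  C: 15
  H: 27
  F: 3
  I: 1
  N: 1
  O: 1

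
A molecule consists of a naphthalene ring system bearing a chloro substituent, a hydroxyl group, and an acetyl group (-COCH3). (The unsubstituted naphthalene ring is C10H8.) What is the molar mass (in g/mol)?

Atom tally by fragment:
  naphthalene ring system core → C:10 H:8
  (− 3 ring H displaced by substituents)
  + Cl → Cl:1
  + OH → O:1 H:1
  + COCH3 → C:2 H:3 O:1
Element totals:
  C: 12
  H: 9
  Cl: 1
  O: 2
Molecular formula: C12H9ClO2.
  M = 12(12.011) + 9(1.008) + 35.45 + 2(15.999)
    = 144.132 + 9.072 + 35.450 + 31.998 = 220.652

220.65 g/mol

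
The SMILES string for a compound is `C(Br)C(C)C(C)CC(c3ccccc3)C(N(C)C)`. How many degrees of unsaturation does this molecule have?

Atom tally by fragment:
  BrCH2 → C:1 H:2 Br:1
  CH(CH3) → C:2 H:4
  CH(CH3) → C:2 H:4
  CH2 → C:1 H:2
  CH(C6H5) → C:7 H:6
  CH2N(CH3)2 → C:3 H:8 N:1
Element totals:
  C: 16
  H: 26
  Br: 1
  N: 1
Molecular formula: C16H26BrN.
DoU = (2C + 2 + N − H − X) / 2 = (2·16 + 2 + 1 − 26 − 1) / 2 = 4.

4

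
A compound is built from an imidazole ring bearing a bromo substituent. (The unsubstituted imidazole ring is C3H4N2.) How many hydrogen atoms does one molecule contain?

3

Atom tally by fragment:
  imidazole ring core → C:3 H:4 N:2
  (− 1 ring H displaced by substituents)
  + Br → Br:1
Element totals:
  C: 3
  H: 3
  Br: 1
  N: 2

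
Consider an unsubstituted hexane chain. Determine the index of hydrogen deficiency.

0

Atom tally by fragment:
  CH3 → C:1 H:3
  CH2 → C:1 H:2
  CH2 → C:1 H:2
  CH2 → C:1 H:2
  CH2 → C:1 H:2
  CH3 → C:1 H:3
Element totals:
  C: 6
  H: 14
Molecular formula: C6H14.
DoU = (2C + 2 + N − H − X) / 2 = (2·6 + 2 + 0 − 14 − 0) / 2 = 0.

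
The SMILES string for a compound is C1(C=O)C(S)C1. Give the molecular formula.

Atom tally by fragment:
  cyclopropane ring core → C:3 H:6
  (− 2 ring H displaced by substituents)
  + CHO → C:1 H:1 O:1
  + SH → S:1 H:1
Element totals:
  C: 4
  H: 6
  O: 1
  S: 1

C4H6OS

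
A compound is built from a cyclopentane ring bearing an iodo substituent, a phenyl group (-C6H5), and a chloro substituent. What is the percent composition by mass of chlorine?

Atom tally by fragment:
  cyclopentane ring core → C:5 H:10
  (− 3 ring H displaced by substituents)
  + I → I:1
  + C6H5 → C:6 H:5
  + Cl → Cl:1
Element totals:
  C: 11
  H: 12
  Cl: 1
  I: 1
Molecular formula: C11H12ClI.
Molar mass = 306.571 g/mol.
Mass from Cl: 1 × 35.45 = 35.450 g/mol.
%Cl = 35.450 / 306.571 × 100 = 11.56%.

11.56%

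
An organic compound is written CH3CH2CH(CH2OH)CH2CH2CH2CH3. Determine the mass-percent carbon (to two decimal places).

Element totals:
  C: 8
  H: 18
  O: 1
Molecular formula: C8H18O.
Molar mass = 130.231 g/mol.
Mass from C: 8 × 12.011 = 96.088 g/mol.
%C = 96.088 / 130.231 × 100 = 73.78%.

73.78%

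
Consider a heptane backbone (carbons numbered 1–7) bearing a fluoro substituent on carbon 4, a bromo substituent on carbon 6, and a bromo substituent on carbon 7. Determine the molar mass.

Atom tally by fragment:
  CH3 → C:1 H:3
  CH2 → C:1 H:2
  CH2 → C:1 H:2
  CH(F) → C:1 H:1 F:1
  CH2 → C:1 H:2
  CH(Br) → C:1 H:1 Br:1
  CH2Br → C:1 H:2 Br:1
Element totals:
  C: 7
  H: 13
  Br: 2
  F: 1
Molecular formula: C7H13Br2F.
  M = 7(12.011) + 13(1.008) + 2(79.904) + 18.998
    = 84.077 + 13.104 + 159.808 + 18.998 = 275.987

275.99 g/mol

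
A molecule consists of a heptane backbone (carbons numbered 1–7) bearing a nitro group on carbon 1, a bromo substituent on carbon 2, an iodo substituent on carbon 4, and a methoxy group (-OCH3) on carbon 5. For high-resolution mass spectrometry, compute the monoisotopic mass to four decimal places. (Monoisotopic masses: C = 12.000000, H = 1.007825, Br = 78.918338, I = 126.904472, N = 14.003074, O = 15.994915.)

Atom tally by fragment:
  O2NCH2 → C:1 H:2 N:1 O:2
  CH(Br) → C:1 H:1 Br:1
  CH2 → C:1 H:2
  CH(I) → C:1 H:1 I:1
  CH(OCH3) → C:2 H:4 O:1
  CH2 → C:1 H:2
  CH3 → C:1 H:3
Element totals:
  C: 8
  H: 15
  Br: 1
  I: 1
  N: 1
  O: 3
Molecular formula: C8H15BrINO3.
  M = 8(12.0) + 15(1.007825) + 78.918338 + 126.904472 + 14.003074 + 3(15.994915)
    = 96.000000 + 15.117375 + 78.918338 + 126.904472 + 14.003074 + 47.984745 = 378.928004

378.9280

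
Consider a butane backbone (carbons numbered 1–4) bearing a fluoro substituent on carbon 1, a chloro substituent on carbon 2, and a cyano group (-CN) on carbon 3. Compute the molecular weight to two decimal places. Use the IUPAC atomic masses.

Atom tally by fragment:
  FCH2 → C:1 H:2 F:1
  CH(Cl) → C:1 H:1 Cl:1
  CH(CN) → C:2 H:1 N:1
  CH3 → C:1 H:3
Element totals:
  C: 5
  H: 7
  Cl: 1
  F: 1
  N: 1
Molecular formula: C5H7ClFN.
  M = 5(12.011) + 7(1.008) + 35.45 + 18.998 + 14.007
    = 60.055 + 7.056 + 35.450 + 18.998 + 14.007 = 135.566

135.57 g/mol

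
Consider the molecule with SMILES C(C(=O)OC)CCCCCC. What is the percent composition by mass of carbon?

68.31%

Atom tally by fragment:
  CH3OOCCH2 → C:3 H:5 O:2
  CH2 → C:1 H:2
  CH2 → C:1 H:2
  CH2 → C:1 H:2
  CH2 → C:1 H:2
  CH2 → C:1 H:2
  CH3 → C:1 H:3
Element totals:
  C: 9
  H: 18
  O: 2
Molecular formula: C9H18O2.
Molar mass = 158.241 g/mol.
Mass from C: 9 × 12.011 = 108.099 g/mol.
%C = 108.099 / 158.241 × 100 = 68.31%.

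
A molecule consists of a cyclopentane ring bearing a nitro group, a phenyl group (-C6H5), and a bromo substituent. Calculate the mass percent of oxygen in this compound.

Atom tally by fragment:
  cyclopentane ring core → C:5 H:10
  (− 3 ring H displaced by substituents)
  + NO2 → N:1 O:2
  + C6H5 → C:6 H:5
  + Br → Br:1
Element totals:
  C: 11
  H: 12
  Br: 1
  N: 1
  O: 2
Molecular formula: C11H12BrNO2.
Molar mass = 270.126 g/mol.
Mass from O: 2 × 15.999 = 31.998 g/mol.
%O = 31.998 / 270.126 × 100 = 11.85%.

11.85%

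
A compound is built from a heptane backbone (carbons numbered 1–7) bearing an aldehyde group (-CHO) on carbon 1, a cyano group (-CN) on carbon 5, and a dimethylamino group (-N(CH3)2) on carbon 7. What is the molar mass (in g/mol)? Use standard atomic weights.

Atom tally by fragment:
  OHCCH2 → C:2 H:3 O:1
  CH2 → C:1 H:2
  CH2 → C:1 H:2
  CH2 → C:1 H:2
  CH(CN) → C:2 H:1 N:1
  CH2 → C:1 H:2
  CH2N(CH3)2 → C:3 H:8 N:1
Element totals:
  C: 11
  H: 20
  N: 2
  O: 1
Molecular formula: C11H20N2O.
  M = 11(12.011) + 20(1.008) + 2(14.007) + 15.999
    = 132.121 + 20.160 + 28.014 + 15.999 = 196.294

196.29 g/mol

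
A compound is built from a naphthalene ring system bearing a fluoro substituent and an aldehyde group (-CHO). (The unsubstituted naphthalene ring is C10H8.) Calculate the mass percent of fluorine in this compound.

Atom tally by fragment:
  naphthalene ring system core → C:10 H:8
  (− 2 ring H displaced by substituents)
  + F → F:1
  + CHO → C:1 H:1 O:1
Element totals:
  C: 11
  H: 7
  F: 1
  O: 1
Molecular formula: C11H7FO.
Molar mass = 174.174 g/mol.
Mass from F: 1 × 18.998 = 18.998 g/mol.
%F = 18.998 / 174.174 × 100 = 10.91%.

10.91%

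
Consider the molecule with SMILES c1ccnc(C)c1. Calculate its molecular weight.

Atom tally by fragment:
  pyridine ring core → C:5 H:5 N:1
  (− 1 ring H displaced by substituents)
  + CH3 → C:1 H:3
Element totals:
  C: 6
  H: 7
  N: 1
Molecular formula: C6H7N.
  M = 6(12.011) + 7(1.008) + 14.007
    = 72.066 + 7.056 + 14.007 = 93.129

93.13 g/mol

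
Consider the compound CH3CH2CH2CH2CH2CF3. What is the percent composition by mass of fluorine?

Atom tally by fragment:
  CH3 → C:1 H:3
  CH2 → C:1 H:2
  CH2 → C:1 H:2
  CH2 → C:1 H:2
  CH2CF3 → C:2 H:2 F:3
Element totals:
  C: 6
  H: 11
  F: 3
Molecular formula: C6H11F3.
Molar mass = 140.148 g/mol.
Mass from F: 3 × 18.998 = 56.994 g/mol.
%F = 56.994 / 140.148 × 100 = 40.67%.

40.67%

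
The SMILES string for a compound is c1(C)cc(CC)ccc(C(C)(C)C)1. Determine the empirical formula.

C13H20

Atom tally by fragment:
  benzene ring core → C:6 H:6
  (− 3 ring H displaced by substituents)
  + CH3 → C:1 H:3
  + C2H5 → C:2 H:5
  + C(CH3)3 → C:4 H:9
Element totals:
  C: 13
  H: 20
Molecular formula: C13H20.
gcd of subscripts (13, 20) = 1, so the empirical formula equals the molecular formula.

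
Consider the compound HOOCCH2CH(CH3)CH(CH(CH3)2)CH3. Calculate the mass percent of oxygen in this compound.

20.22%

Atom tally by fragment:
  HOOCCH2 → C:2 H:3 O:2
  CH(CH3) → C:2 H:4
  CH(CH(CH3)2) → C:4 H:8
  CH3 → C:1 H:3
Element totals:
  C: 9
  H: 18
  O: 2
Molecular formula: C9H18O2.
Molar mass = 158.241 g/mol.
Mass from O: 2 × 15.999 = 31.998 g/mol.
%O = 31.998 / 158.241 × 100 = 20.22%.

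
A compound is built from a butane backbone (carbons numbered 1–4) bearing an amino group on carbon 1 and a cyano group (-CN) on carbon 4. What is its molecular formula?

Atom tally by fragment:
  H2NCH2 → C:1 H:4 N:1
  CH2 → C:1 H:2
  CH2 → C:1 H:2
  CH2CN → C:2 H:2 N:1
Element totals:
  C: 5
  H: 10
  N: 2

C5H10N2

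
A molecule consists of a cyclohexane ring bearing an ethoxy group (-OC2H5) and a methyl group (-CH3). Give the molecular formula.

C9H18O

Atom tally by fragment:
  cyclohexane ring core → C:6 H:12
  (− 2 ring H displaced by substituents)
  + OC2H5 → C:2 H:5 O:1
  + CH3 → C:1 H:3
Element totals:
  C: 9
  H: 18
  O: 1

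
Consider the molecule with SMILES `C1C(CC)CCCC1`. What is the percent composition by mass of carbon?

85.63%

Atom tally by fragment:
  cyclohexane ring core → C:6 H:12
  (− 1 ring H displaced by substituents)
  + C2H5 → C:2 H:5
Element totals:
  C: 8
  H: 16
Molecular formula: C8H16.
Molar mass = 112.216 g/mol.
Mass from C: 8 × 12.011 = 96.088 g/mol.
%C = 96.088 / 112.216 × 100 = 85.63%.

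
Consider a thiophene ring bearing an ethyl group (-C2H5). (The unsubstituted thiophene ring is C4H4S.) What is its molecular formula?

C6H8S

Atom tally by fragment:
  thiophene ring core → C:4 H:4 S:1
  (− 1 ring H displaced by substituents)
  + C2H5 → C:2 H:5
Element totals:
  C: 6
  H: 8
  S: 1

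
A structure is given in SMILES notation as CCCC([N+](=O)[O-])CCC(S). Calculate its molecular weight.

177.26 g/mol

Atom tally by fragment:
  CH3 → C:1 H:3
  CH2 → C:1 H:2
  CH2 → C:1 H:2
  CH(NO2) → C:1 H:1 N:1 O:2
  CH2 → C:1 H:2
  CH2 → C:1 H:2
  CH2SH → C:1 H:3 S:1
Element totals:
  C: 7
  H: 15
  N: 1
  O: 2
  S: 1
Molecular formula: C7H15NO2S.
  M = 7(12.011) + 15(1.008) + 14.007 + 2(15.999) + 32.06
    = 84.077 + 15.120 + 14.007 + 31.998 + 32.060 = 177.262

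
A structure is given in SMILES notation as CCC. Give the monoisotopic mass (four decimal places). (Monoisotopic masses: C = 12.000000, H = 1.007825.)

Atom tally by fragment:
  CH3 → C:1 H:3
  CH2 → C:1 H:2
  CH3 → C:1 H:3
Element totals:
  C: 3
  H: 8
Molecular formula: C3H8.
  M = 3(12.0) + 8(1.007825)
    = 36.000000 + 8.062600 = 44.062600

44.0626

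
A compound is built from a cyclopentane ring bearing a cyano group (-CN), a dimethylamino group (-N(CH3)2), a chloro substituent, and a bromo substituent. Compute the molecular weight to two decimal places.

Atom tally by fragment:
  cyclopentane ring core → C:5 H:10
  (− 4 ring H displaced by substituents)
  + CN → C:1 N:1
  + N(CH3)2 → N:1 C:2 H:6
  + Cl → Cl:1
  + Br → Br:1
Element totals:
  C: 8
  H: 12
  Br: 1
  Cl: 1
  N: 2
Molecular formula: C8H12BrClN2.
  M = 8(12.011) + 12(1.008) + 79.904 + 35.45 + 2(14.007)
    = 96.088 + 12.096 + 79.904 + 35.450 + 28.014 = 251.552

251.55 g/mol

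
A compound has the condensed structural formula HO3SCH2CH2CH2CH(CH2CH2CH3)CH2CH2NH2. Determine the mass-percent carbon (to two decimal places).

Atom tally by fragment:
  HO3SCH2 → C:1 H:3 S:1 O:3
  CH2 → C:1 H:2
  CH2 → C:1 H:2
  CH(CH2CH2CH3) → C:4 H:8
  CH2 → C:1 H:2
  CH2NH2 → C:1 H:4 N:1
Element totals:
  C: 9
  H: 21
  N: 1
  O: 3
  S: 1
Molecular formula: C9H21NO3S.
Molar mass = 223.331 g/mol.
Mass from C: 9 × 12.011 = 108.099 g/mol.
%C = 108.099 / 223.331 × 100 = 48.40%.

48.40%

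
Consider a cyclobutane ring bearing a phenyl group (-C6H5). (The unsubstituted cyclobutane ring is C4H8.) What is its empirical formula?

C5H6

Atom tally by fragment:
  cyclobutane ring core → C:4 H:8
  (− 1 ring H displaced by substituents)
  + C6H5 → C:6 H:5
Element totals:
  C: 10
  H: 12
Molecular formula: C10H12.
gcd of subscripts = 2; dividing each by 2:
  C: 10/2 = 5
  H: 12/2 = 6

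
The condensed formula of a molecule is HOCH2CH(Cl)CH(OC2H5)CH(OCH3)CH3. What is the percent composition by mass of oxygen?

24.40%

Atom tally by fragment:
  HOCH2 → C:1 H:3 O:1
  CH(Cl) → C:1 H:1 Cl:1
  CH(OC2H5) → C:3 H:6 O:1
  CH(OCH3) → C:2 H:4 O:1
  CH3 → C:1 H:3
Element totals:
  C: 8
  H: 17
  Cl: 1
  O: 3
Molecular formula: C8H17ClO3.
Molar mass = 196.671 g/mol.
Mass from O: 3 × 15.999 = 47.997 g/mol.
%O = 47.997 / 196.671 × 100 = 24.40%.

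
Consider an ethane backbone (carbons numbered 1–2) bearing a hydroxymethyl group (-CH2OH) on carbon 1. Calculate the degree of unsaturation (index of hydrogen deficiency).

Atom tally by fragment:
  HOCH2CH2 → C:2 H:5 O:1
  CH3 → C:1 H:3
Element totals:
  C: 3
  H: 8
  O: 1
Molecular formula: C3H8O.
DoU = (2C + 2 + N − H − X) / 2 = (2·3 + 2 + 0 − 8 − 0) / 2 = 0.

0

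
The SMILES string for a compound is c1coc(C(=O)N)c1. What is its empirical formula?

C5H5NO2

Atom tally by fragment:
  furan ring core → C:4 H:4 O:1
  (− 1 ring H displaced by substituents)
  + CONH2 → C:1 H:2 O:1 N:1
Element totals:
  C: 5
  H: 5
  N: 1
  O: 2
Molecular formula: C5H5NO2.
gcd of subscripts (5, 5, 1, 2) = 1, so the empirical formula equals the molecular formula.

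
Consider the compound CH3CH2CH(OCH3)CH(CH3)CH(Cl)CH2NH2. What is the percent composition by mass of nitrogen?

7.80%

Element totals:
  C: 8
  H: 18
  Cl: 1
  N: 1
  O: 1
Molecular formula: C8H18ClNO.
Molar mass = 179.688 g/mol.
Mass from N: 1 × 14.007 = 14.007 g/mol.
%N = 14.007 / 179.688 × 100 = 7.80%.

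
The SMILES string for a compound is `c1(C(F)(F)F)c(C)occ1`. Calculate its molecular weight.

Atom tally by fragment:
  furan ring core → C:4 H:4 O:1
  (− 2 ring H displaced by substituents)
  + CF3 → C:1 F:3
  + CH3 → C:1 H:3
Element totals:
  C: 6
  H: 5
  F: 3
  O: 1
Molecular formula: C6H5F3O.
  M = 6(12.011) + 5(1.008) + 3(18.998) + 15.999
    = 72.066 + 5.040 + 56.994 + 15.999 = 150.099

150.10 g/mol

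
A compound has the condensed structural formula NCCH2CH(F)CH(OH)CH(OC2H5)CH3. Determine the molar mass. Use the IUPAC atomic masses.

Element totals:
  C: 8
  H: 14
  F: 1
  N: 1
  O: 2
Molecular formula: C8H14FNO2.
  M = 8(12.011) + 14(1.008) + 18.998 + 14.007 + 2(15.999)
    = 96.088 + 14.112 + 18.998 + 14.007 + 31.998 = 175.203

175.20 g/mol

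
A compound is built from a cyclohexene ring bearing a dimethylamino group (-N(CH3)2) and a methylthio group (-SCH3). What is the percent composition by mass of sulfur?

18.72%

Atom tally by fragment:
  cyclohexene ring core → C:6 H:10
  (− 2 ring H displaced by substituents)
  + N(CH3)2 → N:1 C:2 H:6
  + SCH3 → C:1 H:3 S:1
Element totals:
  C: 9
  H: 17
  N: 1
  S: 1
Molecular formula: C9H17NS.
Molar mass = 171.302 g/mol.
Mass from S: 1 × 32.06 = 32.060 g/mol.
%S = 32.060 / 171.302 × 100 = 18.72%.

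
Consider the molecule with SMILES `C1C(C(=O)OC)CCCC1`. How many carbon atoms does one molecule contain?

Atom tally by fragment:
  cyclohexane ring core → C:6 H:12
  (− 1 ring H displaced by substituents)
  + COOCH3 → C:2 H:3 O:2
Element totals:
  C: 8
  H: 14
  O: 2

8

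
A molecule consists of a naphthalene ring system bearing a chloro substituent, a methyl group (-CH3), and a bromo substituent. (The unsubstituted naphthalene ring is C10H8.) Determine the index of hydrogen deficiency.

7

Atom tally by fragment:
  naphthalene ring system core → C:10 H:8
  (− 3 ring H displaced by substituents)
  + Cl → Cl:1
  + CH3 → C:1 H:3
  + Br → Br:1
Element totals:
  C: 11
  H: 8
  Br: 1
  Cl: 1
Molecular formula: C11H8BrCl.
DoU = (2C + 2 + N − H − X) / 2 = (2·11 + 2 + 0 − 8 − 2) / 2 = 7.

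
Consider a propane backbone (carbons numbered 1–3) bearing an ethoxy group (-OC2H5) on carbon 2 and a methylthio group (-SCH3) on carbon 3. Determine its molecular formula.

C6H14OS

Atom tally by fragment:
  CH3 → C:1 H:3
  CH(OC2H5) → C:3 H:6 O:1
  CH2SCH3 → C:2 H:5 S:1
Element totals:
  C: 6
  H: 14
  O: 1
  S: 1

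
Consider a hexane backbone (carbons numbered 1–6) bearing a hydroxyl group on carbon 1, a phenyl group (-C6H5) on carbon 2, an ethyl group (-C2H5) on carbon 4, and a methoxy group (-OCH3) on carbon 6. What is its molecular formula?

C15H24O2

Atom tally by fragment:
  HOCH2 → C:1 H:3 O:1
  CH(C6H5) → C:7 H:6
  CH2 → C:1 H:2
  CH(C2H5) → C:3 H:6
  CH2 → C:1 H:2
  CH2OCH3 → C:2 H:5 O:1
Element totals:
  C: 15
  H: 24
  O: 2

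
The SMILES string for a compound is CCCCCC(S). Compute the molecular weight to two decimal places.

Atom tally by fragment:
  CH3 → C:1 H:3
  CH2 → C:1 H:2
  CH2 → C:1 H:2
  CH2 → C:1 H:2
  CH2 → C:1 H:2
  CH2SH → C:1 H:3 S:1
Element totals:
  C: 6
  H: 14
  S: 1
Molecular formula: C6H14S.
  M = 6(12.011) + 14(1.008) + 32.06
    = 72.066 + 14.112 + 32.060 = 118.238

118.24 g/mol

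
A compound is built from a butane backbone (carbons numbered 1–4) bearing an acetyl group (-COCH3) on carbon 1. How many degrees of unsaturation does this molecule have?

1

Atom tally by fragment:
  CH3COCH2 → C:3 H:5 O:1
  CH2 → C:1 H:2
  CH2 → C:1 H:2
  CH3 → C:1 H:3
Element totals:
  C: 6
  H: 12
  O: 1
Molecular formula: C6H12O.
DoU = (2C + 2 + N − H − X) / 2 = (2·6 + 2 + 0 − 12 − 0) / 2 = 1.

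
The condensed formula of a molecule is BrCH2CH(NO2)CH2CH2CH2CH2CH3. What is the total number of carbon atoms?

7

Element totals:
  C: 7
  H: 14
  Br: 1
  N: 1
  O: 2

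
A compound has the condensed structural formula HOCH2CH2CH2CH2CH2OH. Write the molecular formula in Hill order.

C5H12O2

Atom tally by fragment:
  HOCH2CH2 → C:2 H:5 O:1
  CH2 → C:1 H:2
  CH2CH2OH → C:2 H:5 O:1
Element totals:
  C: 5
  H: 12
  O: 2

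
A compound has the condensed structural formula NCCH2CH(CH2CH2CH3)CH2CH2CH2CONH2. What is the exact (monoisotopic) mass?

Atom tally by fragment:
  NCCH2 → C:2 H:2 N:1
  CH(CH2CH2CH3) → C:4 H:8
  CH2 → C:1 H:2
  CH2 → C:1 H:2
  CH2CONH2 → C:2 H:4 O:1 N:1
Element totals:
  C: 10
  H: 18
  N: 2
  O: 1
Molecular formula: C10H18N2O.
  M = 10(12.0) + 18(1.007825) + 2(14.003074) + 15.994915
    = 120.000000 + 18.140850 + 28.006148 + 15.994915 = 182.141913

182.1419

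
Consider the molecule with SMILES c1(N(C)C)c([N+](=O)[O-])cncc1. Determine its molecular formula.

Atom tally by fragment:
  pyridine ring core → C:5 H:5 N:1
  (− 2 ring H displaced by substituents)
  + N(CH3)2 → N:1 C:2 H:6
  + NO2 → N:1 O:2
Element totals:
  C: 7
  H: 9
  N: 3
  O: 2

C7H9N3O2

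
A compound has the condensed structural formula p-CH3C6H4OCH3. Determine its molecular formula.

Atom tally by fragment:
  benzene ring core → C:6 H:6
  (− 2 ring H displaced by substituents)
  + CH3 → C:1 H:3
  + OCH3 → C:1 H:3 O:1
Element totals:
  C: 8
  H: 10
  O: 1

C8H10O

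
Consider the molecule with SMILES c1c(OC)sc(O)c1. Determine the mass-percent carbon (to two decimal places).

Atom tally by fragment:
  thiophene ring core → C:4 H:4 S:1
  (− 2 ring H displaced by substituents)
  + OCH3 → C:1 H:3 O:1
  + OH → O:1 H:1
Element totals:
  C: 5
  H: 6
  O: 2
  S: 1
Molecular formula: C5H6O2S.
Molar mass = 130.161 g/mol.
Mass from C: 5 × 12.011 = 60.055 g/mol.
%C = 60.055 / 130.161 × 100 = 46.14%.

46.14%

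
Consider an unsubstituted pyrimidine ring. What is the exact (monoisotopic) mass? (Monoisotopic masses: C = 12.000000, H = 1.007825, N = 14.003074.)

80.0374

Atom tally by fragment:
  pyrimidine ring core → C:4 H:4 N:2
Element totals:
  C: 4
  H: 4
  N: 2
Molecular formula: C4H4N2.
  M = 4(12.0) + 4(1.007825) + 2(14.003074)
    = 48.000000 + 4.031300 + 28.006148 = 80.037448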